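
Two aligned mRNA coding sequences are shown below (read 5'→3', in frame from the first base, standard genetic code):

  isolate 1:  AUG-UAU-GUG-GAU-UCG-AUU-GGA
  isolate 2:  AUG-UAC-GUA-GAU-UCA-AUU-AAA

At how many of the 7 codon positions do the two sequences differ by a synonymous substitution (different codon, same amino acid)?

3

Codon 1: AUG Met / AUG Met — identical.
Codon 2: UAU Tyr / UAC Tyr — synonymous.
Codon 3: GUG Val / GUA Val — synonymous.
Codon 4: GAU Asp / GAU Asp — identical.
Codon 5: UCG Ser / UCA Ser — synonymous.
Codon 6: AUU Ile / AUU Ile — identical.
Codon 7: GGA Gly / AAA Lys — nonsynonymous.
Synonymous differences: 3.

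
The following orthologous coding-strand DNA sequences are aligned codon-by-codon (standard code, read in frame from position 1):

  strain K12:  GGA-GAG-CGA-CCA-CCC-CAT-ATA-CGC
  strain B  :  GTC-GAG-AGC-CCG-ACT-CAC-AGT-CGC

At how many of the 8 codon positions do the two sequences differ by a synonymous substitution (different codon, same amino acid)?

Codon 1: GGA Gly / GTC Val — nonsynonymous.
Codon 2: GAG Glu / GAG Glu — identical.
Codon 3: CGA Arg / AGC Ser — nonsynonymous.
Codon 4: CCA Pro / CCG Pro — synonymous.
Codon 5: CCC Pro / ACT Thr — nonsynonymous.
Codon 6: CAT His / CAC His — synonymous.
Codon 7: ATA Ile / AGT Ser — nonsynonymous.
Codon 8: CGC Arg / CGC Arg — identical.
Synonymous differences: 2.

2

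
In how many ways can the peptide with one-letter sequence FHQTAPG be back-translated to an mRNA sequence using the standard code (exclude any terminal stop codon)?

Phe: 2 codons.
His: 2 codons.
Gln: 2 codons.
Thr: 4 codons.
Ala: 4 codons.
Pro: 4 codons.
Gly: 4 codons.
2 × 2 × 2 × 4 × 4 × 4 × 4 = 2048.

2048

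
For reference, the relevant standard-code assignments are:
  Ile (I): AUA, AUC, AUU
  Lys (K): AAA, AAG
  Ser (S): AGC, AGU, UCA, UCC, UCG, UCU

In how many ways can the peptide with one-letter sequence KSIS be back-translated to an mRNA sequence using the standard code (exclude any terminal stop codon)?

216

Lys: 2 codons.
Ser: 6 codons.
Ile: 3 codons.
Ser: 6 codons.
2 × 6 × 3 × 6 = 216.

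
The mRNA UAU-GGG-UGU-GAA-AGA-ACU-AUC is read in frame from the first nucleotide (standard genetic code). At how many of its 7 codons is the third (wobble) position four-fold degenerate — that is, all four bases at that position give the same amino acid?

Codon 1 UAU (Tyr): third position 2-fold.
Codon 2 GGG (Gly): third position 4-fold.
Codon 3 UGU (Cys): third position 2-fold.
Codon 4 GAA (Glu): third position 2-fold.
Codon 5 AGA (Arg): third position 2-fold.
Codon 6 ACU (Thr): third position 4-fold.
Codon 7 AUC (Ile): third position 3-fold.
Four-fold degenerate third positions: 2.

2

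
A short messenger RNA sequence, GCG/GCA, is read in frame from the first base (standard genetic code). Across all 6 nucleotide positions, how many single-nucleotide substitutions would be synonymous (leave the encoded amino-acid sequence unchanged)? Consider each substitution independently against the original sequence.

Codon 1 (GCG, Ala): 3 synonymous substitutions.
Codon 2 (GCA, Ala): 3 synonymous substitutions.
Total: 3 + 3 = 6.

6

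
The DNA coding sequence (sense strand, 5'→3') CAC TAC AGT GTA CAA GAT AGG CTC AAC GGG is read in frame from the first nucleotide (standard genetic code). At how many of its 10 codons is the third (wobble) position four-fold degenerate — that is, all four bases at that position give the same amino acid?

Codon 1 CAC (His): third position 2-fold.
Codon 2 TAC (Tyr): third position 2-fold.
Codon 3 AGT (Ser): third position 2-fold.
Codon 4 GTA (Val): third position 4-fold.
Codon 5 CAA (Gln): third position 2-fold.
Codon 6 GAT (Asp): third position 2-fold.
Codon 7 AGG (Arg): third position 2-fold.
Codon 8 CTC (Leu): third position 4-fold.
Codon 9 AAC (Asn): third position 2-fold.
Codon 10 GGG (Gly): third position 4-fold.
Four-fold degenerate third positions: 3.

3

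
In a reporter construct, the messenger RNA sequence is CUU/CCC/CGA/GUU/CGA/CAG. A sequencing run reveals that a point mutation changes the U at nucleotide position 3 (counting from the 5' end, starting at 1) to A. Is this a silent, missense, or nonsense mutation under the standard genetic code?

Position 3 falls in codon 1: CUU → Leu.
After the substitution the codon is CUA → Leu.
Both encode Leu, so the change is synonymous.

silent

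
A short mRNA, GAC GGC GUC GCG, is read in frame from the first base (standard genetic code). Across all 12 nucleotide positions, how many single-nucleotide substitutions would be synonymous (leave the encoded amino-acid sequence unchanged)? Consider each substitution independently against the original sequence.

Codon 1 (GAC, Asp): 1 synonymous substitution.
Codon 2 (GGC, Gly): 3 synonymous substitutions.
Codon 3 (GUC, Val): 3 synonymous substitutions.
Codon 4 (GCG, Ala): 3 synonymous substitutions.
Total: 1 + 3 + 3 + 3 = 10.

10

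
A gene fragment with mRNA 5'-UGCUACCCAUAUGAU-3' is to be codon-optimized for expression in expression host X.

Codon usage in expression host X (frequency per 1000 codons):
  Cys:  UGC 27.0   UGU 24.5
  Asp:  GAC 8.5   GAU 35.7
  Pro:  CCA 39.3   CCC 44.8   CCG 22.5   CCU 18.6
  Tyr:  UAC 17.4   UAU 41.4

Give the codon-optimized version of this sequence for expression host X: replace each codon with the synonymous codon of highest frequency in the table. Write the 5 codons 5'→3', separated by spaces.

Codon 1 (Cys): best is UGC at 27.0.
Codon 2 (Tyr): best is UAU at 41.4.
Codon 3 (Pro): best is CCC at 44.8.
Codon 4 (Tyr): best is UAU at 41.4.
Codon 5 (Asp): best is GAU at 35.7.

UGC UAU CCC UAU GAU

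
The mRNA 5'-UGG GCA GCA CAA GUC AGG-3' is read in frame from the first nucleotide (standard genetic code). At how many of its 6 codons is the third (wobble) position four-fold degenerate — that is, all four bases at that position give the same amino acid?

Codon 1 UGG (Trp): third position 1-fold.
Codon 2 GCA (Ala): third position 4-fold.
Codon 3 GCA (Ala): third position 4-fold.
Codon 4 CAA (Gln): third position 2-fold.
Codon 5 GUC (Val): third position 4-fold.
Codon 6 AGG (Arg): third position 2-fold.
Four-fold degenerate third positions: 3.

3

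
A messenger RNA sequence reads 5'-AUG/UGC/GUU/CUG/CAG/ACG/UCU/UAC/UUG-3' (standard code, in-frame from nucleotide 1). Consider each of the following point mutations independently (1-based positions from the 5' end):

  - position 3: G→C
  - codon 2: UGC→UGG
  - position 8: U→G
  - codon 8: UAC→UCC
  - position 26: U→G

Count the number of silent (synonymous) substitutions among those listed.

0

Codon 1: AUG (Met) → AUC (Ile) — missense.
Codon 2: UGC (Cys) → UGG (Trp) — missense.
Codon 3: GUU (Val) → GGU (Gly) — missense.
Codon 8: UAC (Tyr) → UCC (Ser) — missense.
Codon 9: UUG (Leu) → UGG (Trp) — missense.
Synonymous: 0 of 5.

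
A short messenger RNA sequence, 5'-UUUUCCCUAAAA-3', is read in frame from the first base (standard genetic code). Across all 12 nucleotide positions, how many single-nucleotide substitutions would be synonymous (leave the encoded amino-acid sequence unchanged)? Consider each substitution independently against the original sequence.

Codon 1 (UUU, Phe): 1 synonymous substitution.
Codon 2 (UCC, Ser): 3 synonymous substitutions.
Codon 3 (CUA, Leu): 4 synonymous substitutions.
Codon 4 (AAA, Lys): 1 synonymous substitution.
Total: 1 + 3 + 4 + 1 = 9.

9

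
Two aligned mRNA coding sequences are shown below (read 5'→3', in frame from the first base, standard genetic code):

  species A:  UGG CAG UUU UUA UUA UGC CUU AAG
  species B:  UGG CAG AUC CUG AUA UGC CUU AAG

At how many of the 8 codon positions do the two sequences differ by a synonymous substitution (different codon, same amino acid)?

1

Codon 1: UGG Trp / UGG Trp — identical.
Codon 2: CAG Gln / CAG Gln — identical.
Codon 3: UUU Phe / AUC Ile — nonsynonymous.
Codon 4: UUA Leu / CUG Leu — synonymous.
Codon 5: UUA Leu / AUA Ile — nonsynonymous.
Codon 6: UGC Cys / UGC Cys — identical.
Codon 7: CUU Leu / CUU Leu — identical.
Codon 8: AAG Lys / AAG Lys — identical.
Synonymous differences: 1.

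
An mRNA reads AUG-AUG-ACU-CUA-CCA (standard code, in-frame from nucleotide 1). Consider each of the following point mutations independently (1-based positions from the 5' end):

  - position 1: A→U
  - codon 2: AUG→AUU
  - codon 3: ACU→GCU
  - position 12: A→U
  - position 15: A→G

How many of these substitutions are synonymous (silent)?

Codon 1: AUG (Met) → UUG (Leu) — missense.
Codon 2: AUG (Met) → AUU (Ile) — missense.
Codon 3: ACU (Thr) → GCU (Ala) — missense.
Codon 4: CUA (Leu) → CUU (Leu) — synonymous.
Codon 5: CCA (Pro) → CCG (Pro) — synonymous.
Synonymous: 2 of 5.

2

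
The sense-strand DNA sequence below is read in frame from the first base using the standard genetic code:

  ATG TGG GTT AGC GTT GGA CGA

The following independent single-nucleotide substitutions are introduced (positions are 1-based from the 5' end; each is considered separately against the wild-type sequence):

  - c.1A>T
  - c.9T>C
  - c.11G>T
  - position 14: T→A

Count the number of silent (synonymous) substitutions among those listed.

Codon 1: ATG (Met) → TTG (Leu) — missense.
Codon 3: GTT (Val) → GTC (Val) — synonymous.
Codon 4: AGC (Ser) → ATC (Ile) — missense.
Codon 5: GTT (Val) → GAT (Asp) — missense.
Synonymous: 1 of 4.

1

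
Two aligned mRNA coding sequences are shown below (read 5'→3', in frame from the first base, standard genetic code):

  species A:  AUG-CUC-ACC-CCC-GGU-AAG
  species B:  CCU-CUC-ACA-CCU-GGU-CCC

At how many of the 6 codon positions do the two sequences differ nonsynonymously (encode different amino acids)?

2

Codon 1: AUG Met / CCU Pro — nonsynonymous.
Codon 2: CUC Leu / CUC Leu — identical.
Codon 3: ACC Thr / ACA Thr — synonymous.
Codon 4: CCC Pro / CCU Pro — synonymous.
Codon 5: GGU Gly / GGU Gly — identical.
Codon 6: AAG Lys / CCC Pro — nonsynonymous.
Nonsynonymous differences: 2.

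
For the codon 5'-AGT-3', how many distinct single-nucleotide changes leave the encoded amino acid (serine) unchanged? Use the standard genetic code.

Position 1: none → 0 synonymous.
Position 2: none → 0 synonymous.
Position 3: AGC → 1 synonymous.
Total: 0 + 0 + 1 = 1.

1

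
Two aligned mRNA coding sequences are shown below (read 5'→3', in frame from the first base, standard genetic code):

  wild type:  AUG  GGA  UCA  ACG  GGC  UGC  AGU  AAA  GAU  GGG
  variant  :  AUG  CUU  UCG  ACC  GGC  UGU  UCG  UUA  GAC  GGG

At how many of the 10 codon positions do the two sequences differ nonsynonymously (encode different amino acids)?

2

Codon 1: AUG Met / AUG Met — identical.
Codon 2: GGA Gly / CUU Leu — nonsynonymous.
Codon 3: UCA Ser / UCG Ser — synonymous.
Codon 4: ACG Thr / ACC Thr — synonymous.
Codon 5: GGC Gly / GGC Gly — identical.
Codon 6: UGC Cys / UGU Cys — synonymous.
Codon 7: AGU Ser / UCG Ser — synonymous.
Codon 8: AAA Lys / UUA Leu — nonsynonymous.
Codon 9: GAU Asp / GAC Asp — synonymous.
Codon 10: GGG Gly / GGG Gly — identical.
Nonsynonymous differences: 2.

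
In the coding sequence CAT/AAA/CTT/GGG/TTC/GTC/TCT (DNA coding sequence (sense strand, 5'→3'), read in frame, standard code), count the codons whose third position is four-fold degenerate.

4

Codon 1 CAT (His): third position 2-fold.
Codon 2 AAA (Lys): third position 2-fold.
Codon 3 CTT (Leu): third position 4-fold.
Codon 4 GGG (Gly): third position 4-fold.
Codon 5 TTC (Phe): third position 2-fold.
Codon 6 GTC (Val): third position 4-fold.
Codon 7 TCT (Ser): third position 4-fold.
Four-fold degenerate third positions: 4.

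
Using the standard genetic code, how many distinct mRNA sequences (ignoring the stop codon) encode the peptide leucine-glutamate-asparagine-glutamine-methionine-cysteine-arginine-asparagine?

1152

Leu: 6 codons.
Glu: 2 codons.
Asn: 2 codons.
Gln: 2 codons.
Met: 1 codon.
Cys: 2 codons.
Arg: 6 codons.
Asn: 2 codons.
6 × 2 × 2 × 2 × 1 × 2 × 6 × 2 = 1152.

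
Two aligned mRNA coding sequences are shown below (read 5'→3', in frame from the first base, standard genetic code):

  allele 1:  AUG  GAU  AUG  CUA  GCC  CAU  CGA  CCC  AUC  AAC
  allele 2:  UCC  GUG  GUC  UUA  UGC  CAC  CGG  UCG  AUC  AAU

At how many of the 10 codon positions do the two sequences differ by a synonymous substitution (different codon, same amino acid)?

Codon 1: AUG Met / UCC Ser — nonsynonymous.
Codon 2: GAU Asp / GUG Val — nonsynonymous.
Codon 3: AUG Met / GUC Val — nonsynonymous.
Codon 4: CUA Leu / UUA Leu — synonymous.
Codon 5: GCC Ala / UGC Cys — nonsynonymous.
Codon 6: CAU His / CAC His — synonymous.
Codon 7: CGA Arg / CGG Arg — synonymous.
Codon 8: CCC Pro / UCG Ser — nonsynonymous.
Codon 9: AUC Ile / AUC Ile — identical.
Codon 10: AAC Asn / AAU Asn — synonymous.
Synonymous differences: 4.

4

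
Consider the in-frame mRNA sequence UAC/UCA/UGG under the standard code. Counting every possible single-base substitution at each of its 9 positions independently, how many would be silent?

Codon 1 (UAC, Tyr): 1 synonymous substitution.
Codon 2 (UCA, Ser): 3 synonymous substitutions.
Codon 3 (UGG, Trp): 0 synonymous substitutions.
Total: 1 + 3 + 0 = 4.

4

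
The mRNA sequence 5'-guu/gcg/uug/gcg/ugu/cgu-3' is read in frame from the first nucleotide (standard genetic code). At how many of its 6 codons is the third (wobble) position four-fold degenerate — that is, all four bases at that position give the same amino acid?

4

Codon 1 GUU (Val): third position 4-fold.
Codon 2 GCG (Ala): third position 4-fold.
Codon 3 UUG (Leu): third position 2-fold.
Codon 4 GCG (Ala): third position 4-fold.
Codon 5 UGU (Cys): third position 2-fold.
Codon 6 CGU (Arg): third position 4-fold.
Four-fold degenerate third positions: 4.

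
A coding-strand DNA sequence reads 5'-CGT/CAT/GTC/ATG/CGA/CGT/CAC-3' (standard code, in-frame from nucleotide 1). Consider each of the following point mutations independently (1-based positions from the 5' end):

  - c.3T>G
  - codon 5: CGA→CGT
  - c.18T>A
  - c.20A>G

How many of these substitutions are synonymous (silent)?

Codon 1: CGT (Arg) → CGG (Arg) — synonymous.
Codon 5: CGA (Arg) → CGT (Arg) — synonymous.
Codon 6: CGT (Arg) → CGA (Arg) — synonymous.
Codon 7: CAC (His) → CGC (Arg) — missense.
Synonymous: 3 of 4.

3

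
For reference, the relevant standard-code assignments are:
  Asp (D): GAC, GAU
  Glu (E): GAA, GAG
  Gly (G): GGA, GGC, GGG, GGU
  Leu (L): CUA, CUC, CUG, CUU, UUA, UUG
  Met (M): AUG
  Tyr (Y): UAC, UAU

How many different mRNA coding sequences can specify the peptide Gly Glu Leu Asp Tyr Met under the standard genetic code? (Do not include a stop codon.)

192

Gly: 4 codons.
Glu: 2 codons.
Leu: 6 codons.
Asp: 2 codons.
Tyr: 2 codons.
Met: 1 codon.
4 × 2 × 6 × 2 × 2 × 1 = 192.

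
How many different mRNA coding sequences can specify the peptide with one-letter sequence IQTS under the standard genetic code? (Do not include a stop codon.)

144

Ile: 3 codons.
Gln: 2 codons.
Thr: 4 codons.
Ser: 6 codons.
3 × 2 × 4 × 6 = 144.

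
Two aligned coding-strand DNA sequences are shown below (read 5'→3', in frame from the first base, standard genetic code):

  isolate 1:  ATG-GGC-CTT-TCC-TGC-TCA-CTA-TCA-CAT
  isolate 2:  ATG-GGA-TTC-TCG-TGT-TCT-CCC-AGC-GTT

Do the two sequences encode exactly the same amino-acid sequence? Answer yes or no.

no

Codon 1: ATG Met / ATG Met — identical.
Codon 2: GGC Gly / GGA Gly — synonymous.
Codon 3: CTT Leu / TTC Phe — nonsynonymous.
Codon 4: TCC Ser / TCG Ser — synonymous.
Codon 5: TGC Cys / TGT Cys — synonymous.
Codon 6: TCA Ser / TCT Ser — synonymous.
Codon 7: CTA Leu / CCC Pro — nonsynonymous.
Codon 8: TCA Ser / AGC Ser — synonymous.
Codon 9: CAT His / GTT Val — nonsynonymous.
Nonsynonymous differences: 3 → different protein.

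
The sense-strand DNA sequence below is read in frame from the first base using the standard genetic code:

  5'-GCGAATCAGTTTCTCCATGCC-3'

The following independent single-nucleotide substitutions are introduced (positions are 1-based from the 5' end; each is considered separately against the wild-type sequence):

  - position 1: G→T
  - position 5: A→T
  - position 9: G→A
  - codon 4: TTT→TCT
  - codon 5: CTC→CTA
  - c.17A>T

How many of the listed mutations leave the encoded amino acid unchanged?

Codon 1: GCG (Ala) → TCG (Ser) — missense.
Codon 2: AAT (Asn) → ATT (Ile) — missense.
Codon 3: CAG (Gln) → CAA (Gln) — synonymous.
Codon 4: TTT (Phe) → TCT (Ser) — missense.
Codon 5: CTC (Leu) → CTA (Leu) — synonymous.
Codon 6: CAT (His) → CTT (Leu) — missense.
Synonymous: 2 of 6.

2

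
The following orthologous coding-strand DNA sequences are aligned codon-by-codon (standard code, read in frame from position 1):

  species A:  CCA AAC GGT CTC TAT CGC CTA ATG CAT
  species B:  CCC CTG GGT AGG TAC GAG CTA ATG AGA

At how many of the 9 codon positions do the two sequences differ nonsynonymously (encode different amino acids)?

Codon 1: CCA Pro / CCC Pro — synonymous.
Codon 2: AAC Asn / CTG Leu — nonsynonymous.
Codon 3: GGT Gly / GGT Gly — identical.
Codon 4: CTC Leu / AGG Arg — nonsynonymous.
Codon 5: TAT Tyr / TAC Tyr — synonymous.
Codon 6: CGC Arg / GAG Glu — nonsynonymous.
Codon 7: CTA Leu / CTA Leu — identical.
Codon 8: ATG Met / ATG Met — identical.
Codon 9: CAT His / AGA Arg — nonsynonymous.
Nonsynonymous differences: 4.

4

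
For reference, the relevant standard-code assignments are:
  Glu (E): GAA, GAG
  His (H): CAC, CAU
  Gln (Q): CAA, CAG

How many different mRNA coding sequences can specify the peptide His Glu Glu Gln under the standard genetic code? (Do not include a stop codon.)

His: 2 codons.
Glu: 2 codons.
Glu: 2 codons.
Gln: 2 codons.
2 × 2 × 2 × 2 = 16.

16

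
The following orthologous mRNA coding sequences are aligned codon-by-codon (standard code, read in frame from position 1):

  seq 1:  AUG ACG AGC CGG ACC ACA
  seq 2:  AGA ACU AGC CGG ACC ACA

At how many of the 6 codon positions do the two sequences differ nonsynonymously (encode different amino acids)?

1

Codon 1: AUG Met / AGA Arg — nonsynonymous.
Codon 2: ACG Thr / ACU Thr — synonymous.
Codon 3: AGC Ser / AGC Ser — identical.
Codon 4: CGG Arg / CGG Arg — identical.
Codon 5: ACC Thr / ACC Thr — identical.
Codon 6: ACA Thr / ACA Thr — identical.
Nonsynonymous differences: 1.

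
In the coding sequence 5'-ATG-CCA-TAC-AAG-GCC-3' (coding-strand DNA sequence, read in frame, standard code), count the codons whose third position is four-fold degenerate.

Codon 1 ATG (Met): third position 1-fold.
Codon 2 CCA (Pro): third position 4-fold.
Codon 3 TAC (Tyr): third position 2-fold.
Codon 4 AAG (Lys): third position 2-fold.
Codon 5 GCC (Ala): third position 4-fold.
Four-fold degenerate third positions: 2.

2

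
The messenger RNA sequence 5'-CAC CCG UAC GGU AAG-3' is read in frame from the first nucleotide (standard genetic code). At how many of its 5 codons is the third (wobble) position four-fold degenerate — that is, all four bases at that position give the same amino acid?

2

Codon 1 CAC (His): third position 2-fold.
Codon 2 CCG (Pro): third position 4-fold.
Codon 3 UAC (Tyr): third position 2-fold.
Codon 4 GGU (Gly): third position 4-fold.
Codon 5 AAG (Lys): third position 2-fold.
Four-fold degenerate third positions: 2.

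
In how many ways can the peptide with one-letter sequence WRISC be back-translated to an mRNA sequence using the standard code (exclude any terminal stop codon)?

216

Trp: 1 codon.
Arg: 6 codons.
Ile: 3 codons.
Ser: 6 codons.
Cys: 2 codons.
1 × 6 × 3 × 6 × 2 = 216.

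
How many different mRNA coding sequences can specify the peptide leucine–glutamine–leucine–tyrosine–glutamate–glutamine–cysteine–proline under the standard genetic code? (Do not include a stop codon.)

Leu: 6 codons.
Gln: 2 codons.
Leu: 6 codons.
Tyr: 2 codons.
Glu: 2 codons.
Gln: 2 codons.
Cys: 2 codons.
Pro: 4 codons.
6 × 2 × 6 × 2 × 2 × 2 × 2 × 4 = 4608.

4608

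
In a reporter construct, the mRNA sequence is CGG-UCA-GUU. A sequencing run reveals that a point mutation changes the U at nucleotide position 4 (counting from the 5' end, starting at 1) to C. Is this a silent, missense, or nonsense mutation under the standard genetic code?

Position 4 falls in codon 2: UCA → Ser.
After the substitution the codon is CCA → Pro.
Ser ≠ Pro, so this is a missense mutation.

missense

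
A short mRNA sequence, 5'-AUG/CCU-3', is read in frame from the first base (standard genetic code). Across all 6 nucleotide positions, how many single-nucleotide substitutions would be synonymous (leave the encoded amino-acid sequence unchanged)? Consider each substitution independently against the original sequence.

3

Codon 1 (AUG, Met): 0 synonymous substitutions.
Codon 2 (CCU, Pro): 3 synonymous substitutions.
Total: 0 + 3 = 3.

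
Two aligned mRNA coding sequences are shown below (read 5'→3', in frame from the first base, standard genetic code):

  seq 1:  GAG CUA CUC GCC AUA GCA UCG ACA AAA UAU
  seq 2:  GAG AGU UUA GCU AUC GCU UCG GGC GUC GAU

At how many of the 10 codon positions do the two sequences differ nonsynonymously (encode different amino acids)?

Codon 1: GAG Glu / GAG Glu — identical.
Codon 2: CUA Leu / AGU Ser — nonsynonymous.
Codon 3: CUC Leu / UUA Leu — synonymous.
Codon 4: GCC Ala / GCU Ala — synonymous.
Codon 5: AUA Ile / AUC Ile — synonymous.
Codon 6: GCA Ala / GCU Ala — synonymous.
Codon 7: UCG Ser / UCG Ser — identical.
Codon 8: ACA Thr / GGC Gly — nonsynonymous.
Codon 9: AAA Lys / GUC Val — nonsynonymous.
Codon 10: UAU Tyr / GAU Asp — nonsynonymous.
Nonsynonymous differences: 4.

4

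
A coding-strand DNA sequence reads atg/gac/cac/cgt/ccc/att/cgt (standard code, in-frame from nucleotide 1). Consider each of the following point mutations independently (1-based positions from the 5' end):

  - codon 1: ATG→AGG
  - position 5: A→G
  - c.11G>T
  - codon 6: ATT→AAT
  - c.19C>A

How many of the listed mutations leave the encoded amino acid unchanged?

Codon 1: ATG (Met) → AGG (Arg) — missense.
Codon 2: GAC (Asp) → GGC (Gly) — missense.
Codon 4: CGT (Arg) → CTT (Leu) — missense.
Codon 6: ATT (Ile) → AAT (Asn) — missense.
Codon 7: CGT (Arg) → AGT (Ser) — missense.
Synonymous: 0 of 5.

0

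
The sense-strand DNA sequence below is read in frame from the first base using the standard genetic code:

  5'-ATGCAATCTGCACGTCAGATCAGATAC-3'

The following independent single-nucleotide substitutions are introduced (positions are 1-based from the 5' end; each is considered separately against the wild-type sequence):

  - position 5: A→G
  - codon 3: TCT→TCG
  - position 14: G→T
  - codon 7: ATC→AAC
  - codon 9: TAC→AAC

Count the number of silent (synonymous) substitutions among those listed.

Codon 2: CAA (Gln) → CGA (Arg) — missense.
Codon 3: TCT (Ser) → TCG (Ser) — synonymous.
Codon 5: CGT (Arg) → CTT (Leu) — missense.
Codon 7: ATC (Ile) → AAC (Asn) — missense.
Codon 9: TAC (Tyr) → AAC (Asn) — missense.
Synonymous: 1 of 5.

1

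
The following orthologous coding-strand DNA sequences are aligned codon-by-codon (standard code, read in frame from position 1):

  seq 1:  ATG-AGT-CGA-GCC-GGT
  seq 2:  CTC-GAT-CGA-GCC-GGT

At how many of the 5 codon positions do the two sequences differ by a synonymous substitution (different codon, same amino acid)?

0

Codon 1: ATG Met / CTC Leu — nonsynonymous.
Codon 2: AGT Ser / GAT Asp — nonsynonymous.
Codon 3: CGA Arg / CGA Arg — identical.
Codon 4: GCC Ala / GCC Ala — identical.
Codon 5: GGT Gly / GGT Gly — identical.
Synonymous differences: 0.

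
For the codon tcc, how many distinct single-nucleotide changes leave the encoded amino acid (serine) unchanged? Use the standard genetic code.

Position 1: none → 0 synonymous.
Position 2: none → 0 synonymous.
Position 3: TCT, TCA, TCG → 3 synonymous.
Total: 0 + 0 + 3 = 3.

3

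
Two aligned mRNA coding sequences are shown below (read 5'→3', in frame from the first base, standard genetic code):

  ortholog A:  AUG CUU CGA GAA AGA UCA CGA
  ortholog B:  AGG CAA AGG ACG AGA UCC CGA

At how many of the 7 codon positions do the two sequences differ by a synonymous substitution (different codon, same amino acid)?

2

Codon 1: AUG Met / AGG Arg — nonsynonymous.
Codon 2: CUU Leu / CAA Gln — nonsynonymous.
Codon 3: CGA Arg / AGG Arg — synonymous.
Codon 4: GAA Glu / ACG Thr — nonsynonymous.
Codon 5: AGA Arg / AGA Arg — identical.
Codon 6: UCA Ser / UCC Ser — synonymous.
Codon 7: CGA Arg / CGA Arg — identical.
Synonymous differences: 2.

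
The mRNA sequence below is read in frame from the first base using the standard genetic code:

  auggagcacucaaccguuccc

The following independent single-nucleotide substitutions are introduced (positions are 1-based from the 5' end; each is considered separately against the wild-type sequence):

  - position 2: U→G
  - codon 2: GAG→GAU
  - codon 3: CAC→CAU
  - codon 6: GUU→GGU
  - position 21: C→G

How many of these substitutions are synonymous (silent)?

Codon 1: AUG (Met) → AGG (Arg) — missense.
Codon 2: GAG (Glu) → GAU (Asp) — missense.
Codon 3: CAC (His) → CAU (His) — synonymous.
Codon 6: GUU (Val) → GGU (Gly) — missense.
Codon 7: CCC (Pro) → CCG (Pro) — synonymous.
Synonymous: 2 of 5.

2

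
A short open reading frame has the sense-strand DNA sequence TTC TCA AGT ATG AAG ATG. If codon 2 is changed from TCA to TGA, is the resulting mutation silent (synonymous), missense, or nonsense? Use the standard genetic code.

nonsense

Position 5 falls in codon 2: TCA → Ser.
After the substitution the codon is TGA → Stop.
The new codon is a stop codon, so this is a nonsense mutation.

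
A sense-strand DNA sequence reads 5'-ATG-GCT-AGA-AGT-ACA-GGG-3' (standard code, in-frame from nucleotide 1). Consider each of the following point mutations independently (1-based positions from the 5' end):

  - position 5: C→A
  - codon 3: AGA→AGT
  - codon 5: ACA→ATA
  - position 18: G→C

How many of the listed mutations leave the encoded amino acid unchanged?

1

Codon 2: GCT (Ala) → GAT (Asp) — missense.
Codon 3: AGA (Arg) → AGT (Ser) — missense.
Codon 5: ACA (Thr) → ATA (Ile) — missense.
Codon 6: GGG (Gly) → GGC (Gly) — synonymous.
Synonymous: 1 of 4.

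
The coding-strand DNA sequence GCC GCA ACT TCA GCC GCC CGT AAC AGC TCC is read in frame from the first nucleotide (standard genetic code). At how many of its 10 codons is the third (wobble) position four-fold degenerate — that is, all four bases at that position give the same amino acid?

Codon 1 GCC (Ala): third position 4-fold.
Codon 2 GCA (Ala): third position 4-fold.
Codon 3 ACT (Thr): third position 4-fold.
Codon 4 TCA (Ser): third position 4-fold.
Codon 5 GCC (Ala): third position 4-fold.
Codon 6 GCC (Ala): third position 4-fold.
Codon 7 CGT (Arg): third position 4-fold.
Codon 8 AAC (Asn): third position 2-fold.
Codon 9 AGC (Ser): third position 2-fold.
Codon 10 TCC (Ser): third position 4-fold.
Four-fold degenerate third positions: 8.

8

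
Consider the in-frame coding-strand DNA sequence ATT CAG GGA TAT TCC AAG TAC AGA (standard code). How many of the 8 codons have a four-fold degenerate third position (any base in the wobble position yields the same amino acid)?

2

Codon 1 ATT (Ile): third position 3-fold.
Codon 2 CAG (Gln): third position 2-fold.
Codon 3 GGA (Gly): third position 4-fold.
Codon 4 TAT (Tyr): third position 2-fold.
Codon 5 TCC (Ser): third position 4-fold.
Codon 6 AAG (Lys): third position 2-fold.
Codon 7 TAC (Tyr): third position 2-fold.
Codon 8 AGA (Arg): third position 2-fold.
Four-fold degenerate third positions: 2.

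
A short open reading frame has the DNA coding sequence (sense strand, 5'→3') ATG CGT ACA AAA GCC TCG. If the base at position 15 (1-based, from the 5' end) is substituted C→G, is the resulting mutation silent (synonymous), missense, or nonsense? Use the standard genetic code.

Position 15 falls in codon 5: GCC → Ala.
After the substitution the codon is GCG → Ala.
Both encode Ala, so the change is synonymous.

silent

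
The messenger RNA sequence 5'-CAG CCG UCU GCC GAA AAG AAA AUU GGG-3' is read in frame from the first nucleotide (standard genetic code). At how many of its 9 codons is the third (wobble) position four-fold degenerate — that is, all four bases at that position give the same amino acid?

4

Codon 1 CAG (Gln): third position 2-fold.
Codon 2 CCG (Pro): third position 4-fold.
Codon 3 UCU (Ser): third position 4-fold.
Codon 4 GCC (Ala): third position 4-fold.
Codon 5 GAA (Glu): third position 2-fold.
Codon 6 AAG (Lys): third position 2-fold.
Codon 7 AAA (Lys): third position 2-fold.
Codon 8 AUU (Ile): third position 3-fold.
Codon 9 GGG (Gly): third position 4-fold.
Four-fold degenerate third positions: 4.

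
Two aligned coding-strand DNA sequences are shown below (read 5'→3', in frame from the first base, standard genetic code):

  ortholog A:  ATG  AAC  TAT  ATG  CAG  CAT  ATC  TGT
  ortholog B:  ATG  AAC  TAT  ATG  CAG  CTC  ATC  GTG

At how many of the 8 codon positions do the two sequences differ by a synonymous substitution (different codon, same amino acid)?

Codon 1: ATG Met / ATG Met — identical.
Codon 2: AAC Asn / AAC Asn — identical.
Codon 3: TAT Tyr / TAT Tyr — identical.
Codon 4: ATG Met / ATG Met — identical.
Codon 5: CAG Gln / CAG Gln — identical.
Codon 6: CAT His / CTC Leu — nonsynonymous.
Codon 7: ATC Ile / ATC Ile — identical.
Codon 8: TGT Cys / GTG Val — nonsynonymous.
Synonymous differences: 0.

0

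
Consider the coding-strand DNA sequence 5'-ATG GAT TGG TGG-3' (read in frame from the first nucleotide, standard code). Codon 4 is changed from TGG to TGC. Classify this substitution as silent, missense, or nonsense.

Position 12 falls in codon 4: TGG → Trp.
After the substitution the codon is TGC → Cys.
Trp ≠ Cys, so this is a missense mutation.

missense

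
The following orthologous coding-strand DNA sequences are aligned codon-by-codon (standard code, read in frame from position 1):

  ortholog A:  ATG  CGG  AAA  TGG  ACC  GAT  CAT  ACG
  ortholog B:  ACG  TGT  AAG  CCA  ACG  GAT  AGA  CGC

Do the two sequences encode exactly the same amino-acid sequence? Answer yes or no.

Codon 1: ATG Met / ACG Thr — nonsynonymous.
Codon 2: CGG Arg / TGT Cys — nonsynonymous.
Codon 3: AAA Lys / AAG Lys — synonymous.
Codon 4: TGG Trp / CCA Pro — nonsynonymous.
Codon 5: ACC Thr / ACG Thr — synonymous.
Codon 6: GAT Asp / GAT Asp — identical.
Codon 7: CAT His / AGA Arg — nonsynonymous.
Codon 8: ACG Thr / CGC Arg — nonsynonymous.
Nonsynonymous differences: 5 → different protein.

no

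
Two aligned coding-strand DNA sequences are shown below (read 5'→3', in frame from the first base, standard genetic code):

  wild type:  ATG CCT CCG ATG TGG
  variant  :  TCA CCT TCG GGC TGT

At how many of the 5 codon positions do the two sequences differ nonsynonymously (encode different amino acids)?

Codon 1: ATG Met / TCA Ser — nonsynonymous.
Codon 2: CCT Pro / CCT Pro — identical.
Codon 3: CCG Pro / TCG Ser — nonsynonymous.
Codon 4: ATG Met / GGC Gly — nonsynonymous.
Codon 5: TGG Trp / TGT Cys — nonsynonymous.
Nonsynonymous differences: 4.

4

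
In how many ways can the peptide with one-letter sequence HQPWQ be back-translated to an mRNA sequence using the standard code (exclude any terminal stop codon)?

His: 2 codons.
Gln: 2 codons.
Pro: 4 codons.
Trp: 1 codon.
Gln: 2 codons.
2 × 2 × 4 × 1 × 2 = 32.

32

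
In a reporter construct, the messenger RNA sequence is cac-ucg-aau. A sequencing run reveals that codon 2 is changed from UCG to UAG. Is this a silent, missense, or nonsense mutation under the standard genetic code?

Position 5 falls in codon 2: UCG → Ser.
After the substitution the codon is UAG → Stop.
The new codon is a stop codon, so this is a nonsense mutation.

nonsense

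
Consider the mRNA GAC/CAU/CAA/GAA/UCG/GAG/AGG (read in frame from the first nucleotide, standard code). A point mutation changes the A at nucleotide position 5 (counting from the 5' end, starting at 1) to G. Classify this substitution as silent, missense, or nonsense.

missense

Position 5 falls in codon 2: CAU → His.
After the substitution the codon is CGU → Arg.
His ≠ Arg, so this is a missense mutation.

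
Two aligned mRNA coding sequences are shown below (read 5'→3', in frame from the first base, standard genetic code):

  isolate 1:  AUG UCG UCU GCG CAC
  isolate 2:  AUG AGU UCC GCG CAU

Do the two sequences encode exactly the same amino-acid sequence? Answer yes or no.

Codon 1: AUG Met / AUG Met — identical.
Codon 2: UCG Ser / AGU Ser — synonymous.
Codon 3: UCU Ser / UCC Ser — synonymous.
Codon 4: GCG Ala / GCG Ala — identical.
Codon 5: CAC His / CAU His — synonymous.
Nonsynonymous differences: 0 → same protein.

yes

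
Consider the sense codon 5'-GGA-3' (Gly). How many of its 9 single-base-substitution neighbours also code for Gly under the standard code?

3

Position 1: none → 0 synonymous.
Position 2: none → 0 synonymous.
Position 3: GGU, GGC, GGG → 3 synonymous.
Total: 0 + 0 + 3 = 3.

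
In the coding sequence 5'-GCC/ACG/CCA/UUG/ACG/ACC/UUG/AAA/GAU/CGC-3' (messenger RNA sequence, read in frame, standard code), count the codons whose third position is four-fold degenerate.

Codon 1 GCC (Ala): third position 4-fold.
Codon 2 ACG (Thr): third position 4-fold.
Codon 3 CCA (Pro): third position 4-fold.
Codon 4 UUG (Leu): third position 2-fold.
Codon 5 ACG (Thr): third position 4-fold.
Codon 6 ACC (Thr): third position 4-fold.
Codon 7 UUG (Leu): third position 2-fold.
Codon 8 AAA (Lys): third position 2-fold.
Codon 9 GAU (Asp): third position 2-fold.
Codon 10 CGC (Arg): third position 4-fold.
Four-fold degenerate third positions: 6.

6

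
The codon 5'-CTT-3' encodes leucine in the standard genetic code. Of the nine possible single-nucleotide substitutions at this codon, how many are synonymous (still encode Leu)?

Position 1: none → 0 synonymous.
Position 2: none → 0 synonymous.
Position 3: CTC, CTA, CTG → 3 synonymous.
Total: 0 + 0 + 3 = 3.

3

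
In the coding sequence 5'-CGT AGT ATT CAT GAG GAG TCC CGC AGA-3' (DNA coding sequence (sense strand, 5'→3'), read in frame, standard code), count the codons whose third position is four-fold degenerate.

3

Codon 1 CGT (Arg): third position 4-fold.
Codon 2 AGT (Ser): third position 2-fold.
Codon 3 ATT (Ile): third position 3-fold.
Codon 4 CAT (His): third position 2-fold.
Codon 5 GAG (Glu): third position 2-fold.
Codon 6 GAG (Glu): third position 2-fold.
Codon 7 TCC (Ser): third position 4-fold.
Codon 8 CGC (Arg): third position 4-fold.
Codon 9 AGA (Arg): third position 2-fold.
Four-fold degenerate third positions: 3.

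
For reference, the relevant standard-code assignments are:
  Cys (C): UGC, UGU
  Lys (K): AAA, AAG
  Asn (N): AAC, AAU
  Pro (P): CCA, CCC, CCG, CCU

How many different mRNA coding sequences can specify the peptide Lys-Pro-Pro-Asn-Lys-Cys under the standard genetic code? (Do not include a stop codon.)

256

Lys: 2 codons.
Pro: 4 codons.
Pro: 4 codons.
Asn: 2 codons.
Lys: 2 codons.
Cys: 2 codons.
2 × 4 × 4 × 2 × 2 × 2 = 256.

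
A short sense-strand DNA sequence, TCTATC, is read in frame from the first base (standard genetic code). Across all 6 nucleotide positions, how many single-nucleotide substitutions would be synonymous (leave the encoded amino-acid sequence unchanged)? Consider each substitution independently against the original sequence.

5

Codon 1 (TCT, Ser): 3 synonymous substitutions.
Codon 2 (ATC, Ile): 2 synonymous substitutions.
Total: 3 + 2 = 5.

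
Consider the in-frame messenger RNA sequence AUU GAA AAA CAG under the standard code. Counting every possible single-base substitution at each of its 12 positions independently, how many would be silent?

5

Codon 1 (AUU, Ile): 2 synonymous substitutions.
Codon 2 (GAA, Glu): 1 synonymous substitution.
Codon 3 (AAA, Lys): 1 synonymous substitution.
Codon 4 (CAG, Gln): 1 synonymous substitution.
Total: 2 + 1 + 1 + 1 = 5.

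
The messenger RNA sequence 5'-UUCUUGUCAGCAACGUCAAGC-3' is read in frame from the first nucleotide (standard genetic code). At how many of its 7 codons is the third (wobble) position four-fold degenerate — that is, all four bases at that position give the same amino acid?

4

Codon 1 UUC (Phe): third position 2-fold.
Codon 2 UUG (Leu): third position 2-fold.
Codon 3 UCA (Ser): third position 4-fold.
Codon 4 GCA (Ala): third position 4-fold.
Codon 5 ACG (Thr): third position 4-fold.
Codon 6 UCA (Ser): third position 4-fold.
Codon 7 AGC (Ser): third position 2-fold.
Four-fold degenerate third positions: 4.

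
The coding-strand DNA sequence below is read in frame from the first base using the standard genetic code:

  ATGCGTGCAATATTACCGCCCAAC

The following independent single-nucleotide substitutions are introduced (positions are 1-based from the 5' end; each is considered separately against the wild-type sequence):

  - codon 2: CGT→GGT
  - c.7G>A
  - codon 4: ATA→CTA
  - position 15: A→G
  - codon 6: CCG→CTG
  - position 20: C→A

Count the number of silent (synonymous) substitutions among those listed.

Codon 2: CGT (Arg) → GGT (Gly) — missense.
Codon 3: GCA (Ala) → ACA (Thr) — missense.
Codon 4: ATA (Ile) → CTA (Leu) — missense.
Codon 5: TTA (Leu) → TTG (Leu) — synonymous.
Codon 6: CCG (Pro) → CTG (Leu) — missense.
Codon 7: CCC (Pro) → CAC (His) — missense.
Synonymous: 1 of 6.

1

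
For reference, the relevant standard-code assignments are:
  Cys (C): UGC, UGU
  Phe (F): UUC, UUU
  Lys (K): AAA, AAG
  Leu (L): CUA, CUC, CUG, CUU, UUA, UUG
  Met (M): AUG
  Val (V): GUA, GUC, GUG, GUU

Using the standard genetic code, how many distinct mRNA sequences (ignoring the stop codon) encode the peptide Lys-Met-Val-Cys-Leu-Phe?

Lys: 2 codons.
Met: 1 codon.
Val: 4 codons.
Cys: 2 codons.
Leu: 6 codons.
Phe: 2 codons.
2 × 1 × 4 × 2 × 6 × 2 = 192.

192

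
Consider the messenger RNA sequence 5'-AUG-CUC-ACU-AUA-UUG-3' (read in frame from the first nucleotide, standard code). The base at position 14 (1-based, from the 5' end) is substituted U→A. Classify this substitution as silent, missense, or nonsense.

Position 14 falls in codon 5: UUG → Leu.
After the substitution the codon is UAG → Stop.
The new codon is a stop codon, so this is a nonsense mutation.

nonsense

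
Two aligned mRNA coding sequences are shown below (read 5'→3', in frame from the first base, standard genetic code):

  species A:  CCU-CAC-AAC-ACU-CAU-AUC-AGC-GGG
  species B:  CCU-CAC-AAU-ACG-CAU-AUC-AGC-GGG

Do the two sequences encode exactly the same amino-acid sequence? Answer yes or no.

yes

Codon 1: CCU Pro / CCU Pro — identical.
Codon 2: CAC His / CAC His — identical.
Codon 3: AAC Asn / AAU Asn — synonymous.
Codon 4: ACU Thr / ACG Thr — synonymous.
Codon 5: CAU His / CAU His — identical.
Codon 6: AUC Ile / AUC Ile — identical.
Codon 7: AGC Ser / AGC Ser — identical.
Codon 8: GGG Gly / GGG Gly — identical.
Nonsynonymous differences: 0 → same protein.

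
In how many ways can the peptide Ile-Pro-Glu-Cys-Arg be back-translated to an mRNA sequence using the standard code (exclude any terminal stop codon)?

Ile: 3 codons.
Pro: 4 codons.
Glu: 2 codons.
Cys: 2 codons.
Arg: 6 codons.
3 × 4 × 2 × 2 × 6 = 288.

288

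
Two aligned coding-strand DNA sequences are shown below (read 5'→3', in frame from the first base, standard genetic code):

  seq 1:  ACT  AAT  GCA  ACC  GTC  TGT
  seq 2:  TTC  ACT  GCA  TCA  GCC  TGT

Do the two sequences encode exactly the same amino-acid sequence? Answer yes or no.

Codon 1: ACT Thr / TTC Phe — nonsynonymous.
Codon 2: AAT Asn / ACT Thr — nonsynonymous.
Codon 3: GCA Ala / GCA Ala — identical.
Codon 4: ACC Thr / TCA Ser — nonsynonymous.
Codon 5: GTC Val / GCC Ala — nonsynonymous.
Codon 6: TGT Cys / TGT Cys — identical.
Nonsynonymous differences: 4 → different protein.

no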